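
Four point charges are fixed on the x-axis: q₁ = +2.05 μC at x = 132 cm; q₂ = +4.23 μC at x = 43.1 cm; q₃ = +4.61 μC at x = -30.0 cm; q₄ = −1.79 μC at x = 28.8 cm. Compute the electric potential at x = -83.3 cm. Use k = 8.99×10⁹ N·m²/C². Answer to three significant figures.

The total potential is the scalar sum of each charge's contribution, V = Σ kqᵢ/rᵢ.
Distances from the field point to each charge: r₁ = 2.15 m, r₂ = 1.26 m, r₃ = 0.533 m, r₄ = 1.12 m.
V = k[(2.05×10⁻⁶)/(2.15) + (4.23×10⁻⁶)/(1.26) + (4.61×10⁻⁶)/(0.533) + (-1.79×10⁻⁶)/(1.12)] = 1.02×10⁵ V.

1.02×10⁵ V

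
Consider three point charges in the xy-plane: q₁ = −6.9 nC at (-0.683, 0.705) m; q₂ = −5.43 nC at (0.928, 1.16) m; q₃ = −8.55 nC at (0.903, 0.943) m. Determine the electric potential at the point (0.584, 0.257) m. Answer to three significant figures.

Electric potential is a scalar, so the contributions from each charge add algebraically: V = Σ kqᵢ/rᵢ.
Distances from the field point to each charge: r₁ = 1.34 m, r₂ = 0.966 m, r₃ = 0.757 m.
V = k[(-6.90×10⁻⁹)/(1.34) + (-5.43×10⁻⁹)/(0.966) + (-8.55×10⁻⁹)/(0.757)] = -198 V.

-198 V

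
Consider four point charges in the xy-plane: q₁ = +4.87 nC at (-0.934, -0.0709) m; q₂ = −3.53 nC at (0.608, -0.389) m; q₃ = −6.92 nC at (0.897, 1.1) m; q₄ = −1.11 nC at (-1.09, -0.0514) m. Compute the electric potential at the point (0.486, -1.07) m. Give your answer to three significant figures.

-54.1 V

Electric potential is a scalar, so the contributions from each charge add algebraically: V = Σ kqᵢ/rᵢ.
Distances from the field point to each charge: r₁ = 1.74 m, r₂ = 0.692 m, r₃ = 2.21 m, r₄ = 1.88 m.
V = k[(4.87×10⁻⁹)/(1.74) + (-3.53×10⁻⁹)/(0.692) + (-6.92×10⁻⁹)/(2.21) + (-1.11×10⁻⁹)/(1.88)] = -54.1 V.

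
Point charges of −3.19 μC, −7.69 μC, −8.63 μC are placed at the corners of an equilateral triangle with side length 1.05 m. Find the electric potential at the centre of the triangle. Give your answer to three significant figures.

-2.89×10⁵ V

Electric potential is a scalar, so the contributions from each charge add algebraically: V = Σ kqᵢ/rᵢ.
The distance from each vertex to the centroid is a/√3 = 0.606 m.
V = k[(-3.19×10⁻⁶)/(0.606) + (-7.69×10⁻⁶)/(0.606) + (-8.63×10⁻⁶)/(0.606)] = -2.89×10⁵ V.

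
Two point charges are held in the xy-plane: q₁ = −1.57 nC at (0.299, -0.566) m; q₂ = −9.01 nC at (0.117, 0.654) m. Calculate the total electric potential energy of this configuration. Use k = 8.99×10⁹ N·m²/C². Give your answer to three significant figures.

1.03×10⁻⁷ J

The assembly work is the sum of pairwise potential energies, U = Σ_{i<j} kqᵢqⱼ/rᵢⱼ.
Pair separations: r₁₂ = 1.23 m.
U = (1.03×10⁻⁷) = 1.03×10⁻⁷ J.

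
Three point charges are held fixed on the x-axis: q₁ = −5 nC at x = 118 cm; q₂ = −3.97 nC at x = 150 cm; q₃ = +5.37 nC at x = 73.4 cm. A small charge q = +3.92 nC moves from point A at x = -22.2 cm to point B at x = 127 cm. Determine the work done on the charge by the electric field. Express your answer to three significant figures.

2.20×10⁻⁶ J

The work done by the electric force is W_field = −ΔU = −q(V_B − V_A) = q(V_A − V_B).
At A: distances to the source charges are 1.40 m, 1.72 m, 0.956 m; V_A = Σ kqᵢ/rᵢ = -2.29 V.
At B: distances to the source charges are 0.0900 m, 0.230 m, 0.536 m; V_B = Σ kqᵢ/rᵢ = -565 V.
ΔV = V_B − V_A = -562 V.
W_field = −qΔV = −(3.92×10⁻⁹ C)(-562 V) = 2.20×10⁻⁶ J.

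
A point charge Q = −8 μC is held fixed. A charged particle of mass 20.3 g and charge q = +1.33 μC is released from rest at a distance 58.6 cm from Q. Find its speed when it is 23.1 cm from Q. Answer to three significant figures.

4.97 m/s

Only the electrostatic force acts, so mechanical energy is conserved: ½mv² = U₁ − U₂ = kQq(1/r₁ − 1/r₂).
U₁ − U₂ = (8.99×10⁹ N·m²/C²)(-8.00×10⁻⁶ C)(1.33×10⁻⁶ C)(1/0.586 − 1/0.231) = 0.251 J.
v = √(2·0.251/0.0203) = 4.97 m/s.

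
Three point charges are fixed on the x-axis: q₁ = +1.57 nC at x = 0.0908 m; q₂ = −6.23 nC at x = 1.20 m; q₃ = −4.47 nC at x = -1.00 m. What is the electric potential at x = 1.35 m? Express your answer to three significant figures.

The total potential is the scalar sum of each charge's contribution, V = Σ kqᵢ/rᵢ.
Distances from the field point to each charge: r₁ = 1.26 m, r₂ = 0.150 m, r₃ = 2.35 m.
V = k[(1.57×10⁻⁹)/(1.26) + (-6.23×10⁻⁹)/(0.150) + (-4.47×10⁻⁹)/(2.35)] = -379 V.

-379 V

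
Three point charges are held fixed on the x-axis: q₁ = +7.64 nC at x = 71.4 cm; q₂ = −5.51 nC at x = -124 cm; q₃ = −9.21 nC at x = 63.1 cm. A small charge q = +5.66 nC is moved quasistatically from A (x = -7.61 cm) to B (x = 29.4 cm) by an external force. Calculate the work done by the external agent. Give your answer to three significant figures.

-2.36×10⁻⁷ J

For quasistatic motion the external work equals the change in potential energy: W_ext = qΔV = q(V_B − V_A).
At A: distances to the source charges are 0.790 m, 1.16 m, 0.707 m; V_A = Σ kqᵢ/rᵢ = -72.7 V.
At B: distances to the source charges are 0.420 m, 1.53 m, 0.337 m; V_B = Σ kqᵢ/rᵢ = -114 V.
ΔV = V_B − V_A = -41.7 V.
W_ext = qΔV = (5.66×10⁻⁹ C)(-41.7 V) = -2.36×10⁻⁷ J.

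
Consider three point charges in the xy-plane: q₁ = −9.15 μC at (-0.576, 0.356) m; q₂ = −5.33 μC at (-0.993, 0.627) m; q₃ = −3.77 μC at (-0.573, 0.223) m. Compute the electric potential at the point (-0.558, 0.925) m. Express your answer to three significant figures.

The total potential is the scalar sum of each charge's contribution, V = Σ kqᵢ/rᵢ.
Distances from the field point to each charge: r₁ = 0.569 m, r₂ = 0.527 m, r₃ = 0.702 m.
V = k[(-9.15×10⁻⁶)/(0.569) + (-5.33×10⁻⁶)/(0.527) + (-3.77×10⁻⁶)/(0.702)] = -2.84×10⁵ V.

-2.84×10⁵ V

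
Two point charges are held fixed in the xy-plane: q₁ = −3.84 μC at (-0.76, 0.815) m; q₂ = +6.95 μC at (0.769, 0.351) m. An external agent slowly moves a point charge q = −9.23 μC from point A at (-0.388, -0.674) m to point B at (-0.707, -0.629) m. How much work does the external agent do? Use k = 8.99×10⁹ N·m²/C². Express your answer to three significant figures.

For quasistatic motion the external work equals the change in potential energy: W_ext = qΔV = q(V_B − V_A).
At A: distances to the source charges are 1.53 m, 1.55 m; V_A = Σ kqᵢ/rᵢ = 1.79×10⁴ V.
At B: distances to the source charges are 1.44 m, 1.77 m; V_B = Σ kqᵢ/rᵢ = 1.14×10⁴ V.
ΔV = V_B − V_A = -6550 V.
W_ext = qΔV = (-9.23×10⁻⁶ C)(-6550 V) = 0.0605 J.

0.0605 J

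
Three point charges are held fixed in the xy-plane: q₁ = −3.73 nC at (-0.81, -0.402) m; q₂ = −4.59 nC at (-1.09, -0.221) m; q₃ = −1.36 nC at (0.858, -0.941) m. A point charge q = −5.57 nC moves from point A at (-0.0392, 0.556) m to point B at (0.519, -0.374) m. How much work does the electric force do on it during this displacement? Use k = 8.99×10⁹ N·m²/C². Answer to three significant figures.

-1.90×10⁻⁸ J

The work done by the electric force is W_field = −ΔU = −q(V_B − V_A) = q(V_A − V_B).
At A: distances to the source charges are 1.23 m, 1.31 m, 1.75 m; V_A = Σ kqᵢ/rᵢ = -65.9 V.
At B: distances to the source charges are 1.33 m, 1.62 m, 0.661 m; V_B = Σ kqᵢ/rᵢ = -69.3 V.
ΔV = V_B − V_A = -3.41 V.
W_field = −qΔV = −(-5.57×10⁻⁹ C)(-3.41 V) = -1.90×10⁻⁸ J.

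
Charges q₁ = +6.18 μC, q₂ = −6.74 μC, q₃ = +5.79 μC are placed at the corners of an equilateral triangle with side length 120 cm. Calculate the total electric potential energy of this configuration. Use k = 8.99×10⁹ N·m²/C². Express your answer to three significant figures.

The assembly work is the sum of pairwise potential energies, U = Σ_{i<j} kqᵢqⱼ/rᵢⱼ.
All three pair separations equal the side length, 1.20 m.
U = (-0.312) + (0.268) + (-0.292) = -0.336 J.

-0.336 J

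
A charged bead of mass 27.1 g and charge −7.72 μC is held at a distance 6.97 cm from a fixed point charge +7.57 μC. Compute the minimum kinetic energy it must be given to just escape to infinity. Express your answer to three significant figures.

7.54 J

To just escape, total mechanical energy must reach zero at infinity: ½mv²_min + U = 0, so ½mv²_min = −U = |kQq|/r.
|U| = |kQq|/r = (8.99×10⁹ N·m²/C²)(7.57×10⁻⁶)(7.72×10⁻⁶)/(0.0697) = 7.54 J.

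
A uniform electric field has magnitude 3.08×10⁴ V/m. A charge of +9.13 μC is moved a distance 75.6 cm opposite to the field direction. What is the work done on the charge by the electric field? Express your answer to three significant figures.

The potential change for a displacement 75.6 cm opposite to the field direction is ΔV = +Ed = 2.33×10⁴ V.
W_field = −qΔV = -0.213 J.

-0.213 J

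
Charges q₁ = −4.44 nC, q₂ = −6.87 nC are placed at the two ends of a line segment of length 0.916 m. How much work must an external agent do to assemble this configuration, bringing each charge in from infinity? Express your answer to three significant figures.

The assembly work is the sum of pairwise potential energies, U = Σ_{i<j} kqᵢqⱼ/rᵢⱼ.
The separation is r = 0.916 m.
U = (2.99×10⁻⁷) = 2.99×10⁻⁷ J.

2.99×10⁻⁷ J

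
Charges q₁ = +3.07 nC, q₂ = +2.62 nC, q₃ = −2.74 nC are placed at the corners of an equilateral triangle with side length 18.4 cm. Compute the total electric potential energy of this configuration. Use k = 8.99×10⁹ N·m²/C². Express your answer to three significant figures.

The assembly work is the sum of pairwise potential energies, U = Σ_{i<j} kqᵢqⱼ/rᵢⱼ.
All three pair separations equal the side length, 0.184 m.
U = (3.93×10⁻⁷) + (-4.11×10⁻⁷) + (-3.51×10⁻⁷) = -3.69×10⁻⁷ J.

-3.69×10⁻⁷ J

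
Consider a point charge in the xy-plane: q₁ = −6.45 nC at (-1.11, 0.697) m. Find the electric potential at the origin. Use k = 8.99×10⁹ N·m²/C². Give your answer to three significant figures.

-44.2 V

Electric potential is a scalar, so the contributions from each charge add algebraically: V = Σ kqᵢ/rᵢ.
Distances from the field point to each charge: r₁ = 1.31 m.
V = k[(-6.45×10⁻⁹)/(1.31)] = -44.2 V.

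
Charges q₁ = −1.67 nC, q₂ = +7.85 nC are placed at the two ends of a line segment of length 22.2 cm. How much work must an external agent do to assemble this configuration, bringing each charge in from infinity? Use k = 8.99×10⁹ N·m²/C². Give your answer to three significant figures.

-5.31×10⁻⁷ J

The assembly work is the sum of pairwise potential energies, U = Σ_{i<j} kqᵢqⱼ/rᵢⱼ.
The separation is r = 0.222 m.
U = (-5.31×10⁻⁷) = -5.31×10⁻⁷ J.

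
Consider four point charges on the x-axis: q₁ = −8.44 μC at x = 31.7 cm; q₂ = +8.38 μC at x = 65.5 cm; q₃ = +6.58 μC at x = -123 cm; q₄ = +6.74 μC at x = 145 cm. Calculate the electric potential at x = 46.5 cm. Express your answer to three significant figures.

Electric potential is a scalar, so the contributions from each charge add algebraically: V = Σ kqᵢ/rᵢ.
Distances from the field point to each charge: r₁ = 0.148 m, r₂ = 0.190 m, r₃ = 1.70 m, r₄ = 0.985 m.
V = k[(-8.44×10⁻⁶)/(0.148) + (8.38×10⁻⁶)/(0.190) + (6.58×10⁻⁶)/(1.70) + (6.74×10⁻⁶)/(0.985)] = -1.98×10⁴ V.

-1.98×10⁴ V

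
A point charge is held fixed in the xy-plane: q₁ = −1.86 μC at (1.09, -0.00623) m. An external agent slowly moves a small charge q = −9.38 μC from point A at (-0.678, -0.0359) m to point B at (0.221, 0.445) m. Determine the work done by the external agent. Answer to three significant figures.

For quasistatic motion the external work equals the change in potential energy: W_ext = qΔV = q(V_B − V_A).
At A: distance to the source charge is 1.77 m; V_A = kq₁/r = -9460 V.
At B: distance to the source charge is 0.979 m; V_B = kq₁/r = -1.71×10⁴ V.
ΔV = V_B − V_A = -7620 V.
W_ext = qΔV = (-9.38×10⁻⁶ C)(-7620 V) = 0.0715 J.

0.0715 J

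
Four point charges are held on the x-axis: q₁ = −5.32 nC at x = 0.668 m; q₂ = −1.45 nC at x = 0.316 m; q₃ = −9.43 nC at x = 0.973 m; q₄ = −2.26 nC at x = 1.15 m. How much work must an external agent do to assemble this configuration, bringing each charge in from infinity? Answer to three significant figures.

3.20×10⁻⁶ J

The assembly work is the sum of pairwise potential energies, U = Σ_{i<j} kqᵢqⱼ/rᵢⱼ.
Pair separations: r₁₂ = 0.352 m, r₁₃ = 0.305 m, r₁₄ = 0.482 m, r₂₃ = 0.657 m, r₂₄ = 0.834 m, r₃₄ = 0.177 m.
Summing all 6 pair terms gives U = 3.20×10⁻⁶ J.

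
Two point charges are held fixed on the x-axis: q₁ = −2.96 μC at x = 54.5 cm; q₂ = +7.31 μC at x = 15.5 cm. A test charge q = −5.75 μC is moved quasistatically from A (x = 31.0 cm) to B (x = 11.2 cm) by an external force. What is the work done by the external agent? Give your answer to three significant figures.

For quasistatic motion the external work equals the change in potential energy: W_ext = qΔV = q(V_B − V_A).
At A: distances to the source charges are 0.235 m, 0.155 m; V_A = Σ kqᵢ/rᵢ = 3.11×10⁵ V.
At B: distances to the source charges are 0.433 m, 0.0430 m; V_B = Σ kqᵢ/rᵢ = 1.47×10⁶ V.
ΔV = V_B − V_A = 1.16×10⁶ V.
W_ext = qΔV = (-5.75×10⁻⁶ C)(1.16×10⁶ V) = -6.65 J.

-6.65 J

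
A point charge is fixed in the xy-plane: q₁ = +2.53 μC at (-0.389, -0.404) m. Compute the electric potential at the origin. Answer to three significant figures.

4.06×10⁴ V

Electric potential is a scalar, so the contributions from each charge add algebraically: V = Σ kqᵢ/rᵢ.
Distances from the field point to each charge: r₁ = 0.561 m.
V = k[(2.53×10⁻⁶)/(0.561)] = 4.06×10⁴ V.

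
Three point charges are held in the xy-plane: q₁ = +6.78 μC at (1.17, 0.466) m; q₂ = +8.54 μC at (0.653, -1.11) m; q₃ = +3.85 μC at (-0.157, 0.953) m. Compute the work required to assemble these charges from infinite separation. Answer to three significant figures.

The assembly work is the sum of pairwise potential energies, U = Σ_{i<j} kqᵢqⱼ/rᵢⱼ.
Pair separations: r₁₂ = 1.66 m, r₁₃ = 1.41 m, r₂₃ = 2.22 m.
U = (0.314) + (0.166) + (0.133) = 0.613 J.

0.613 J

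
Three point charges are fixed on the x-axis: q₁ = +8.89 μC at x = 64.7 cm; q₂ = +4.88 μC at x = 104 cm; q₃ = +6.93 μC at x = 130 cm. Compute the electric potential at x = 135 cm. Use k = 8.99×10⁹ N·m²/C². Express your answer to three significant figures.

Electric potential is a scalar, so the contributions from each charge add algebraically: V = Σ kqᵢ/rᵢ.
Distances from the field point to each charge: r₁ = 0.703 m, r₂ = 0.310 m, r₃ = 0.0500 m.
V = k[(8.89×10⁻⁶)/(0.703) + (4.88×10⁻⁶)/(0.310) + (6.93×10⁻⁶)/(0.0500)] = 1.50×10⁶ V.

1.50×10⁶ V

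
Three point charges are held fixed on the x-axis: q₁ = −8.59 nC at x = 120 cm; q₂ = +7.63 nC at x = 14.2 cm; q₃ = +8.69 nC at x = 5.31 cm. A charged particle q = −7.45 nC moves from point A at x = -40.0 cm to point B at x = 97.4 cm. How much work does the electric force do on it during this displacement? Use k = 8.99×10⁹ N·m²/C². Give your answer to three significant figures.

-3.17×10⁻⁶ J

The work done by the electric force is W_field = −ΔU = −q(V_B − V_A) = q(V_A − V_B).
At A: distances to the source charges are 1.60 m, 0.542 m, 0.453 m; V_A = Σ kqᵢ/rᵢ = 251 V.
At B: distances to the source charges are 0.226 m, 0.832 m, 0.921 m; V_B = Σ kqᵢ/rᵢ = -174 V.
ΔV = V_B − V_A = -425 V.
W_field = −qΔV = −(-7.45×10⁻⁹ C)(-425 V) = -3.17×10⁻⁶ J.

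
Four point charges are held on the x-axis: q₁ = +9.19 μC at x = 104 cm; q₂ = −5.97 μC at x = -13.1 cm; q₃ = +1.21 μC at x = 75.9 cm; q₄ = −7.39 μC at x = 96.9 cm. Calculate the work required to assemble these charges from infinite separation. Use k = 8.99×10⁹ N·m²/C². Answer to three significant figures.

The work to assemble the configuration equals its total potential energy, U = Σ kqᵢqⱼ/rᵢⱼ over all pairs.
Pair separations: r₁₂ = 1.17 m, r₁₃ = 0.281 m, r₁₄ = 0.0710 m, r₂₃ = 0.890 m, r₂₄ = 1.10 m, r₃₄ = 0.210 m.
Summing all 6 pair terms gives U = -8.76 J.

-8.76 J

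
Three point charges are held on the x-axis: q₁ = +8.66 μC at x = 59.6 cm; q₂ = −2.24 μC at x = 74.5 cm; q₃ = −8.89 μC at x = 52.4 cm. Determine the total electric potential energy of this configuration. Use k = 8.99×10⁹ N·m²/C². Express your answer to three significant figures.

The work to assemble the configuration equals its total potential energy, U = Σ kqᵢqⱼ/rᵢⱼ over all pairs.
Pair separations: r₁₂ = 0.149 m, r₁₃ = 0.0720 m, r₂₃ = 0.221 m.
U = (-1.17) + (-9.61) + (0.810) = -9.97 J.

-9.97 J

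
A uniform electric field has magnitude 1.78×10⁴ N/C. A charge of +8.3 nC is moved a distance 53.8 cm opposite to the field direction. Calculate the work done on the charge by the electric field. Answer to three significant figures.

-7.95×10⁻⁵ J

The potential change for a displacement 53.8 cm opposite to the field direction is ΔV = +Ed = 9580 V.
W_field = −qΔV = -7.95×10⁻⁵ J.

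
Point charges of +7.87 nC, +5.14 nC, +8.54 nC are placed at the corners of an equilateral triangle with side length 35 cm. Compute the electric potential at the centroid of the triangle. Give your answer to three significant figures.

The total potential is the scalar sum of each charge's contribution, V = Σ kqᵢ/rᵢ.
The distance from each vertex to the centroid is a/√3 = 0.202 m.
V = k[(7.87×10⁻⁹)/(0.202) + (5.14×10⁻⁹)/(0.202) + (8.54×10⁻⁹)/(0.202)] = 959 V.

959 V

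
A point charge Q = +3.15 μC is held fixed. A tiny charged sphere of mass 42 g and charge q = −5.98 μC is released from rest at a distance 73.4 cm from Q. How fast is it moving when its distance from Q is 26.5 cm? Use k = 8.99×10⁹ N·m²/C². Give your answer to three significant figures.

4.41 m/s

Only the electrostatic force acts, so mechanical energy is conserved: ½mv² = U₁ − U₂ = kQq(1/r₁ − 1/r₂).
U₁ − U₂ = (8.99×10⁹ N·m²/C²)(3.15×10⁻⁶ C)(-5.98×10⁻⁶ C)(1/0.734 − 1/0.265) = 0.408 J.
v = √(2·0.408/0.0420) = 4.41 m/s.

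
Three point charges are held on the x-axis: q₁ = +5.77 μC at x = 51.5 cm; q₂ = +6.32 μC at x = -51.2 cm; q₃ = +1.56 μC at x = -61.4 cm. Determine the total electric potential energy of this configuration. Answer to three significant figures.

The assembly work is the sum of pairwise potential energies, U = Σ_{i<j} kqᵢqⱼ/rᵢⱼ.
Pair separations: r₁₂ = 1.03 m, r₁₃ = 1.13 m, r₂₃ = 0.102 m.
U = (0.319) + (0.0717) + (0.869) = 1.26 J.

1.26 J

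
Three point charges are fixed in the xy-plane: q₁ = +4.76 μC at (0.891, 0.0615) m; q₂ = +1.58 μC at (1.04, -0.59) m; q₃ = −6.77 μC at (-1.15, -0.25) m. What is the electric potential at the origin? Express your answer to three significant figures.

The total potential is the scalar sum of each charge's contribution, V = Σ kqᵢ/rᵢ.
Distances from the field point to each charge: r₁ = 0.893 m, r₂ = 1.20 m, r₃ = 1.18 m.
V = k[(4.76×10⁻⁶)/(0.893) + (1.58×10⁻⁶)/(1.20) + (-6.77×10⁻⁶)/(1.18)] = 8080 V.

8080 V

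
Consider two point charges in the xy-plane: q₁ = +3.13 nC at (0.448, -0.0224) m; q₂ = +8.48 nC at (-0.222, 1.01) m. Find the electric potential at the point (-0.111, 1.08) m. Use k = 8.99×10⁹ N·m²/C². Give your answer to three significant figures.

604 V

Electric potential is a scalar, so the contributions from each charge add algebraically: V = Σ kqᵢ/rᵢ.
Distances from the field point to each charge: r₁ = 1.24 m, r₂ = 0.131 m.
V = k[(3.13×10⁻⁹)/(1.24) + (8.48×10⁻⁹)/(0.131)] = 604 V.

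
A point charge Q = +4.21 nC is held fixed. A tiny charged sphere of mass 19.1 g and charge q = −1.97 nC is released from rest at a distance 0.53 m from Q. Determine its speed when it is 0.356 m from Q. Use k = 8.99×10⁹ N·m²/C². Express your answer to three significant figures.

Only the electrostatic force acts, so mechanical energy is conserved: ½mv² = U₁ − U₂ = kQq(1/r₁ − 1/r₂).
U₁ − U₂ = (8.99×10⁹ N·m²/C²)(4.21×10⁻⁹ C)(-1.97×10⁻⁹ C)(1/0.530 − 1/0.356) = 6.88×10⁻⁸ J.
v = √(2·6.88×10⁻⁸/0.0191) = 2.68×10⁻³ m/s.

2.68×10⁻³ m/s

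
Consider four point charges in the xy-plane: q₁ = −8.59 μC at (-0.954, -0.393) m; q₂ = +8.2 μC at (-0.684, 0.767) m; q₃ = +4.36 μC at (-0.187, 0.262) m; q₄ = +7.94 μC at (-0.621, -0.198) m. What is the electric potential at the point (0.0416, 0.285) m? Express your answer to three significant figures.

2.78×10⁵ V

The total potential is the scalar sum of each charge's contribution, V = Σ kqᵢ/rᵢ.
Distances from the field point to each charge: r₁ = 1.20 m, r₂ = 0.871 m, r₃ = 0.230 m, r₄ = 0.820 m.
V = k[(-8.59×10⁻⁶)/(1.20) + (8.20×10⁻⁶)/(0.871) + (4.36×10⁻⁶)/(0.230) + (7.94×10⁻⁶)/(0.820)] = 2.78×10⁵ V.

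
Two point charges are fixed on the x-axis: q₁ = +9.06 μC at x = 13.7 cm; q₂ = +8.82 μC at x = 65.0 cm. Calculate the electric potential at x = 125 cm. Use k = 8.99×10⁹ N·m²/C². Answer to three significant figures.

2.05×10⁵ V

The total potential is the scalar sum of each charge's contribution, V = Σ kqᵢ/rᵢ.
Distances from the field point to each charge: r₁ = 1.11 m, r₂ = 0.600 m.
V = k[(9.06×10⁻⁶)/(1.11) + (8.82×10⁻⁶)/(0.600)] = 2.05×10⁵ V.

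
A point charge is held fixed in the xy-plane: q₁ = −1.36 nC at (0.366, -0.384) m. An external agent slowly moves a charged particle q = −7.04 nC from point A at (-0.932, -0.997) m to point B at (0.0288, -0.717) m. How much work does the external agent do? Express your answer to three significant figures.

1.22×10⁻⁷ J

For quasistatic motion the external work equals the change in potential energy: W_ext = qΔV = q(V_B − V_A).
At A: distance to the source charge is 1.44 m; V_A = kq₁/r = -8.52 V.
At B: distance to the source charge is 0.474 m; V_B = kq₁/r = -25.8 V.
ΔV = V_B − V_A = -17.3 V.
W_ext = qΔV = (-7.04×10⁻⁹ C)(-17.3 V) = 1.22×10⁻⁷ J.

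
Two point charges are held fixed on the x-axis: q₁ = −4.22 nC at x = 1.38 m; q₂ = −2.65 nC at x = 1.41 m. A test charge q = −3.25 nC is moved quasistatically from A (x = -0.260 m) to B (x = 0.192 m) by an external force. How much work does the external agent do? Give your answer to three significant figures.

4.58×10⁻⁸ J

For quasistatic motion the external work equals the change in potential energy: W_ext = qΔV = q(V_B − V_A).
At A: distances to the source charges are 1.64 m, 1.67 m; V_A = Σ kqᵢ/rᵢ = -37.4 V.
At B: distances to the source charges are 1.19 m, 1.22 m; V_B = Σ kqᵢ/rᵢ = -51.5 V.
ΔV = V_B − V_A = -14.1 V.
W_ext = qΔV = (-3.25×10⁻⁹ C)(-14.1 V) = 4.58×10⁻⁸ J.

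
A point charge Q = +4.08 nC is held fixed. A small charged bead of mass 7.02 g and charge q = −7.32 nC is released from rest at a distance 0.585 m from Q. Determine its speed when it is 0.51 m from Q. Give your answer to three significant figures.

Only the electrostatic force acts, so mechanical energy is conserved: ½mv² = U₁ − U₂ = kQq(1/r₁ − 1/r₂).
U₁ − U₂ = (8.99×10⁹ N·m²/C²)(4.08×10⁻⁹ C)(-7.32×10⁻⁹ C)(1/0.585 − 1/0.510) = 6.75×10⁻⁸ J.
v = √(2·6.75×10⁻⁸/7.02×10⁻³) = 4.39×10⁻³ m/s.

4.39×10⁻³ m/s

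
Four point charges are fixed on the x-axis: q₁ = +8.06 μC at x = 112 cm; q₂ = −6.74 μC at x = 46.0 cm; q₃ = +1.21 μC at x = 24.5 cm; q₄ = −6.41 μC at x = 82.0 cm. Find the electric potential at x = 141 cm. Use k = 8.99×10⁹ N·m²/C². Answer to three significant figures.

The total potential is the scalar sum of each charge's contribution, V = Σ kqᵢ/rᵢ.
Distances from the field point to each charge: r₁ = 0.290 m, r₂ = 0.950 m, r₃ = 1.17 m, r₄ = 0.590 m.
V = k[(8.06×10⁻⁶)/(0.290) + (-6.74×10⁻⁶)/(0.950) + (1.21×10⁻⁶)/(1.17) + (-6.41×10⁻⁶)/(0.590)] = 9.77×10⁴ V.

9.77×10⁴ V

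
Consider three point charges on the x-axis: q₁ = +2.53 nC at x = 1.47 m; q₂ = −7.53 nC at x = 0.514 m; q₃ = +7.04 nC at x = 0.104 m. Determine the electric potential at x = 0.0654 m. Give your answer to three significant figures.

1500 V

The total potential is the scalar sum of each charge's contribution, V = Σ kqᵢ/rᵢ.
Distances from the field point to each charge: r₁ = 1.40 m, r₂ = 0.449 m, r₃ = 0.0386 m.
V = k[(2.53×10⁻⁹)/(1.40) + (-7.53×10⁻⁹)/(0.449) + (7.04×10⁻⁹)/(0.0386)] = 1500 V.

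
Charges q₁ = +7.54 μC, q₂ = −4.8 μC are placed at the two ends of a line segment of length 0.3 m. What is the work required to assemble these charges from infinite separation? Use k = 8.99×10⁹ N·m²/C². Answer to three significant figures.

The assembly work is the sum of pairwise potential energies, U = Σ_{i<j} kqᵢqⱼ/rᵢⱼ.
The separation is r = 0.300 m.
U = (-1.08) = -1.08 J.

-1.08 J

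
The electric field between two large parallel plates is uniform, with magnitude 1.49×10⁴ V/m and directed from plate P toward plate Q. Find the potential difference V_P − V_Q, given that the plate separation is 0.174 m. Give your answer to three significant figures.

2590 V

In a uniform field, potential decreases in the direction of E: ΔV = −E·d for a displacement d parallel to E.
Going from Q to P is a displacement of 0.174 m opposite to the field, so V_P − V_Q = +Ed = 2590 V.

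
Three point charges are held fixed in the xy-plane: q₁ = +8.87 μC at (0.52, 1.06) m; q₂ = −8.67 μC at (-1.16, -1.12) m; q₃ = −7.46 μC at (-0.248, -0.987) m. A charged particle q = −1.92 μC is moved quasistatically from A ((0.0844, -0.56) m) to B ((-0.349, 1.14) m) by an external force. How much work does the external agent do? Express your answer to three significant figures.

-0.309 J

For quasistatic motion the external work equals the change in potential energy: W_ext = qΔV = q(V_B − V_A).
At A: distances to the source charges are 1.68 m, 1.36 m, 0.541 m; V_A = Σ kqᵢ/rᵢ = -1.34×10⁵ V.
At B: distances to the source charges are 0.873 m, 2.40 m, 2.13 m; V_B = Σ kqᵢ/rᵢ = 2.74×10⁴ V.
ΔV = V_B − V_A = 1.61×10⁵ V.
W_ext = qΔV = (-1.92×10⁻⁶ C)(1.61×10⁵ V) = -0.309 J.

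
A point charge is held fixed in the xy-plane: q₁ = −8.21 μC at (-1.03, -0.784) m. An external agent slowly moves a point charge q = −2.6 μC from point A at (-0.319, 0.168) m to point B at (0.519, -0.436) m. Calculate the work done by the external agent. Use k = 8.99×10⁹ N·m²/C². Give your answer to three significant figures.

-0.0406 J

For quasistatic motion the external work equals the change in potential energy: W_ext = qΔV = q(V_B − V_A).
At A: distance to the source charge is 1.19 m; V_A = kq₁/r = -6.21×10⁴ V.
At B: distance to the source charge is 1.59 m; V_B = kq₁/r = -4.65×10⁴ V.
ΔV = V_B − V_A = 1.56×10⁴ V.
W_ext = qΔV = (-2.60×10⁻⁶ C)(1.56×10⁴ V) = -0.0406 J.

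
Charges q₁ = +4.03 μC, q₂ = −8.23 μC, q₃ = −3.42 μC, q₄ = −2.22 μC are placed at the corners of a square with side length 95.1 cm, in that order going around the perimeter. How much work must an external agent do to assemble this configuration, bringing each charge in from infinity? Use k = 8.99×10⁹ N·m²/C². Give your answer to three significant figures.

The assembly work is the sum of pairwise potential energies, U = Σ_{i<j} kqᵢqⱼ/rᵢⱼ.
The four side pairs have separation 0.951 m and the two diagonal pairs 1.34 m.
Summing all 6 pair terms gives U = -0.0303 J.

-0.0303 J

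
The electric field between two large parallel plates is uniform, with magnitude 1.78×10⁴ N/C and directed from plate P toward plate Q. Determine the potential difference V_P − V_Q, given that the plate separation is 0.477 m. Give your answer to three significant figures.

In a uniform field, potential decreases in the direction of E: ΔV = −E·d for a displacement d parallel to E.
Going from Q to P is a displacement of 0.477 m opposite to the field, so V_P − V_Q = +Ed = 8490 V.

8490 V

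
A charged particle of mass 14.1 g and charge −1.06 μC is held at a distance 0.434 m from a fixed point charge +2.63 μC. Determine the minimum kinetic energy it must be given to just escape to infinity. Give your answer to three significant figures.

To just escape, total mechanical energy must reach zero at infinity: ½mv²_min + U = 0, so ½mv²_min = −U = |kQq|/r.
|U| = |kQq|/r = (8.99×10⁹ N·m²/C²)(2.63×10⁻⁶)(1.06×10⁻⁶)/(0.434) = 0.0577 J.

0.0577 J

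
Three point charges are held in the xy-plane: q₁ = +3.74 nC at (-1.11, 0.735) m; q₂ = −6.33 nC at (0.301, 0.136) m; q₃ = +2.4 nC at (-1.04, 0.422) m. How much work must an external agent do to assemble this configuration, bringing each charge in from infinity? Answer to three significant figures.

1.31×10⁻⁸ J

The work to assemble the configuration equals its total potential energy, U = Σ kqᵢqⱼ/rᵢⱼ over all pairs.
Pair separations: r₁₂ = 1.53 m, r₁₃ = 0.321 m, r₂₃ = 1.37 m.
U = (-1.39×10⁻⁷) + (2.52×10⁻⁷) + (-9.96×10⁻⁸) = 1.31×10⁻⁸ J.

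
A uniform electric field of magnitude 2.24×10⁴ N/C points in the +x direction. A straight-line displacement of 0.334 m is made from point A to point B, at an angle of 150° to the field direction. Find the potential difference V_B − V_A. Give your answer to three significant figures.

Only the component of displacement along E changes the potential: ΔV = −E·d·cosθ.
ΔV = −(2.24×10⁴ V/m)(0.334 m)cos150° = 6480 V.

6480 V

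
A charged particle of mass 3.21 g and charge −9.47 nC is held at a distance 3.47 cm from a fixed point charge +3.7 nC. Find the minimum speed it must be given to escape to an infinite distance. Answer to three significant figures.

0.0752 m/s

To just escape, total mechanical energy must reach zero at infinity: ½mv²_min + U = 0, so ½mv²_min = −U = |kQq|/r.
|U| = |kQq|/r = (8.99×10⁹ N·m²/C²)(3.70×10⁻⁹)(9.47×10⁻⁹)/(0.0347) = 9.08×10⁻⁶ J.
v_min = √(2|U|/m) = √(2·9.08×10⁻⁶/3.21×10⁻³) = 0.0752 m/s.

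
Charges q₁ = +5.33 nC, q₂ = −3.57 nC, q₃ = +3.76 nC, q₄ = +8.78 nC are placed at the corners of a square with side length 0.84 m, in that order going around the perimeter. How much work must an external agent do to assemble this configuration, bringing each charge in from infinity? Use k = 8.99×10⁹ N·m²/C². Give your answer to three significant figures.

4.21×10⁻⁷ J

The work to assemble the configuration equals its total potential energy, U = Σ kqᵢqⱼ/rᵢⱼ over all pairs.
The four side pairs have separation 0.840 m and the two diagonal pairs 1.19 m.
Summing all 6 pair terms gives U = 4.21×10⁻⁷ J.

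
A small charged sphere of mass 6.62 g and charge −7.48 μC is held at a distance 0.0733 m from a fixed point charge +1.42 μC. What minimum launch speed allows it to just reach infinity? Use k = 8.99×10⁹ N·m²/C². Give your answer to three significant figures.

19.8 m/s

To just escape, total mechanical energy must reach zero at infinity: ½mv²_min + U = 0, so ½mv²_min = −U = |kQq|/r.
|U| = |kQq|/r = (8.99×10⁹ N·m²/C²)(1.42×10⁻⁶)(7.48×10⁻⁶)/(0.0733) = 1.30 J.
v_min = √(2|U|/m) = √(2·1.30/6.62×10⁻³) = 19.8 m/s.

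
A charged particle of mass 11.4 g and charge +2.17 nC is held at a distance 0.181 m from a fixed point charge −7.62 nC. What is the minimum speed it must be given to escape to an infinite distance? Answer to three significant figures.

To just escape, total mechanical energy must reach zero at infinity: ½mv²_min + U = 0, so ½mv²_min = −U = |kQq|/r.
|U| = |kQq|/r = (8.99×10⁹ N·m²/C²)(7.62×10⁻⁹)(2.17×10⁻⁹)/(0.181) = 8.21×10⁻⁷ J.
v_min = √(2|U|/m) = √(2·8.21×10⁻⁷/0.0114) = 0.0120 m/s.

0.0120 m/s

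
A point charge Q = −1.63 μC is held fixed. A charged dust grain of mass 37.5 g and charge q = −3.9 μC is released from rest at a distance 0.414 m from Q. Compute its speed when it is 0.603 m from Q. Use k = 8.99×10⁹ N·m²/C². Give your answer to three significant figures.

1.52 m/s

Only the electrostatic force acts, so mechanical energy is conserved: ½mv² = U₁ − U₂ = kQq(1/r₁ − 1/r₂).
U₁ − U₂ = (8.99×10⁹ N·m²/C²)(-1.63×10⁻⁶ C)(-3.90×10⁻⁶ C)(1/0.414 − 1/0.603) = 0.0433 J.
v = √(2·0.0433/0.0375) = 1.52 m/s.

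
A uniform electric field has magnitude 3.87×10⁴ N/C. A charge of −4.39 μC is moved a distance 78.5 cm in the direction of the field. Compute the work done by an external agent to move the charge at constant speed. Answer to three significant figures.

0.133 J

The potential change for a displacement 78.5 cm in the direction of the field is ΔV = −Ed = -3.04×10⁴ V.
W_ext = qΔV = 0.133 J.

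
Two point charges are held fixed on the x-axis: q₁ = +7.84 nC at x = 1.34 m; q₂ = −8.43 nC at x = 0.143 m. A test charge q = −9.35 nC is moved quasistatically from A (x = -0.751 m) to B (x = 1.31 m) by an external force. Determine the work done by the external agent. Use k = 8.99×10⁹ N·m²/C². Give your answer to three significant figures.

-2.18×10⁻⁵ J

For quasistatic motion the external work equals the change in potential energy: W_ext = qΔV = q(V_B − V_A).
At A: distances to the source charges are 2.09 m, 0.894 m; V_A = Σ kqᵢ/rᵢ = -51.1 V.
At B: distances to the source charges are 0.0300 m, 1.17 m; V_B = Σ kqᵢ/rᵢ = 2280 V.
ΔV = V_B − V_A = 2340 V.
W_ext = qΔV = (-9.35×10⁻⁹ C)(2340 V) = -2.18×10⁻⁵ J.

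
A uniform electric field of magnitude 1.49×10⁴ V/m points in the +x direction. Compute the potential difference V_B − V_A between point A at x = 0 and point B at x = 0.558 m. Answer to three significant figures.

-8310 V

In a uniform field, potential decreases in the direction of E: V_B − V_A = −E·Δx.
V_B − V_A = −(1.49×10⁴ V/m)(0.558 m) = -8310 V.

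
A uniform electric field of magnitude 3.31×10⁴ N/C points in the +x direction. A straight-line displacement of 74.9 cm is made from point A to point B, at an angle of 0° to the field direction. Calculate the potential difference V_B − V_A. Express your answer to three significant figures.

Only the component of displacement along E changes the potential: ΔV = −E·d·cosθ.
ΔV = −(3.31×10⁴ V/m)(0.749 m)cos0° = -2.48×10⁴ V.

-2.48×10⁴ V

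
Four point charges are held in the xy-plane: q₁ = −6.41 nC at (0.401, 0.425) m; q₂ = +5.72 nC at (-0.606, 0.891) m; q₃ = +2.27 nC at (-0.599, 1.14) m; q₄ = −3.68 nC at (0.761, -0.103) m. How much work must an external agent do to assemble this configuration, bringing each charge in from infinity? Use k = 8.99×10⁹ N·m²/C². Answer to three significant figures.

2.44×10⁻⁷ J

The work to assemble the configuration equals its total potential energy, U = Σ kqᵢqⱼ/rᵢⱼ over all pairs.
Pair separations: r₁₂ = 1.11 m, r₁₃ = 1.23 m, r₁₄ = 0.639 m, r₂₃ = 0.249 m, r₂₄ = 1.69 m, r₃₄ = 1.84 m.
Summing all 6 pair terms gives U = 2.44×10⁻⁷ J.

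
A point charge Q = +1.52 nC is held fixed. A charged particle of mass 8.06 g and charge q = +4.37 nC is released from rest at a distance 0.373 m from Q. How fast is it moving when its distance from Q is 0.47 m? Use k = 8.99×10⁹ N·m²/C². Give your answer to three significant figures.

Only the electrostatic force acts, so mechanical energy is conserved: ½mv² = U₁ − U₂ = kQq(1/r₁ − 1/r₂).
U₁ − U₂ = (8.99×10⁹ N·m²/C²)(1.52×10⁻⁹ C)(4.37×10⁻⁹ C)(1/0.373 − 1/0.470) = 3.30×10⁻⁸ J.
v = √(2·3.30×10⁻⁸/8.06×10⁻³) = 2.86×10⁻³ m/s.

2.86×10⁻³ m/s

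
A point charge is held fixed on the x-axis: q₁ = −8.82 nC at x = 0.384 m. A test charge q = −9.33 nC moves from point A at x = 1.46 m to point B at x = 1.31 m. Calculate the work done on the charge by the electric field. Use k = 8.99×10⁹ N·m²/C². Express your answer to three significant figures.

-1.11×10⁻⁷ J

The work done by the electric force is W_field = −ΔU = −q(V_B − V_A) = q(V_A − V_B).
At A: distance to the source charge is 1.08 m; V_A = kq₁/r = -73.7 V.
At B: distance to the source charge is 0.926 m; V_B = kq₁/r = -85.6 V.
ΔV = V_B − V_A = -11.9 V.
W_field = −qΔV = −(-9.33×10⁻⁹ C)(-11.9 V) = -1.11×10⁻⁷ J.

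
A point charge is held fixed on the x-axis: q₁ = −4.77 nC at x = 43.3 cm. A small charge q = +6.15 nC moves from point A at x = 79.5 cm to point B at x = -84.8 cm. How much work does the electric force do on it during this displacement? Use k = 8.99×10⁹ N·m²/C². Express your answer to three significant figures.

-5.23×10⁻⁷ J

The work done by the electric force is W_field = −ΔU = −q(V_B − V_A) = q(V_A − V_B).
At A: distance to the source charge is 0.362 m; V_A = kq₁/r = -118 V.
At B: distance to the source charge is 1.28 m; V_B = kq₁/r = -33.5 V.
ΔV = V_B − V_A = 85.0 V.
W_field = −qΔV = −(6.15×10⁻⁹ C)(85.0 V) = -5.23×10⁻⁷ J.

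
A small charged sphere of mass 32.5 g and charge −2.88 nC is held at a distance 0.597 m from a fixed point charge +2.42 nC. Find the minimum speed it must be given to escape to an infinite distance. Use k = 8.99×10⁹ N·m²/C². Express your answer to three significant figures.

To just escape, total mechanical energy must reach zero at infinity: ½mv²_min + U = 0, so ½mv²_min = −U = |kQq|/r.
|U| = |kQq|/r = (8.99×10⁹ N·m²/C²)(2.42×10⁻⁹)(2.88×10⁻⁹)/(0.597) = 1.05×10⁻⁷ J.
v_min = √(2|U|/m) = √(2·1.05×10⁻⁷/0.0325) = 2.54×10⁻³ m/s.

2.54×10⁻³ m/s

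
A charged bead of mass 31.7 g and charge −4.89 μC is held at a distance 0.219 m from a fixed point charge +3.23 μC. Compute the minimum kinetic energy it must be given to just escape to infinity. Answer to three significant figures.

To just escape, total mechanical energy must reach zero at infinity: ½mv²_min + U = 0, so ½mv²_min = −U = |kQq|/r.
|U| = |kQq|/r = (8.99×10⁹ N·m²/C²)(3.23×10⁻⁶)(4.89×10⁻⁶)/(0.219) = 0.648 J.

0.648 J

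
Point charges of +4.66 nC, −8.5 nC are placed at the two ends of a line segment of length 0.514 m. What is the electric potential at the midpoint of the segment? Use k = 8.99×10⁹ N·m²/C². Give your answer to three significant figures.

Electric potential is a scalar, so the contributions from each charge add algebraically: V = Σ kqᵢ/rᵢ.
Each charge is 0.257 m from the midpoint.
V = k[(4.66×10⁻⁹)/(0.257) + (-8.50×10⁻⁹)/(0.257)] = -134 V.

-134 V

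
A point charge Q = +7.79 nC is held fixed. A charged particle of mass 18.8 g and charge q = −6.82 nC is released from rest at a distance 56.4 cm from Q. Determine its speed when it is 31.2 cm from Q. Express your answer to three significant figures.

Only the electrostatic force acts, so mechanical energy is conserved: ½mv² = U₁ − U₂ = kQq(1/r₁ − 1/r₂).
U₁ − U₂ = (8.99×10⁹ N·m²/C²)(7.79×10⁻⁹ C)(-6.82×10⁻⁹ C)(1/0.564 − 1/0.312) = 6.84×10⁻⁷ J.
v = √(2·6.84×10⁻⁷/0.0188) = 8.53×10⁻³ m/s.

8.53×10⁻³ m/s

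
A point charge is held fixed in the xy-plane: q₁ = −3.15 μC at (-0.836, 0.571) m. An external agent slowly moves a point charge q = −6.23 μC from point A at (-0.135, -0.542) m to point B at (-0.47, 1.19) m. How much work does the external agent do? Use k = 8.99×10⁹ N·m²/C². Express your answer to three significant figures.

For quasistatic motion the external work equals the change in potential energy: W_ext = qΔV = q(V_B − V_A).
At A: distance to the source charge is 1.32 m; V_A = kq₁/r = -2.15×10⁴ V.
At B: distance to the source charge is 0.719 m; V_B = kq₁/r = -3.94×10⁴ V.
ΔV = V_B − V_A = -1.79×10⁴ V.
W_ext = qΔV = (-6.23×10⁻⁶ C)(-1.79×10⁴ V) = 0.111 J.

0.111 J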